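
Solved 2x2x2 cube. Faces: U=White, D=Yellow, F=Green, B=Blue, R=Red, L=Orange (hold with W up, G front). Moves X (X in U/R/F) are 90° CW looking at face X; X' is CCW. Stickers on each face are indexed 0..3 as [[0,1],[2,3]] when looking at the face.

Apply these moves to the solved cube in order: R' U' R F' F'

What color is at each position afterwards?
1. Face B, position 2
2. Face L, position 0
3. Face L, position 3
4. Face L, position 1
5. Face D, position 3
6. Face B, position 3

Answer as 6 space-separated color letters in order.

After move 1 (R'): R=RRRR U=WBWB F=GWGW D=YGYG B=YBYB
After move 2 (U'): U=BBWW F=OOGW R=GWRR B=RRYB L=YBOO
After move 3 (R): R=RGRW U=BOWW F=OGGG D=YYYR B=WRBB
After move 4 (F'): F=GGOG U=BORR R=YGYW D=BOYR L=YWOW
After move 5 (F'): F=GGGO U=BOYY R=OGBW D=WWYR L=YROR
Query 1: B[2] = B
Query 2: L[0] = Y
Query 3: L[3] = R
Query 4: L[1] = R
Query 5: D[3] = R
Query 6: B[3] = B

Answer: B Y R R R B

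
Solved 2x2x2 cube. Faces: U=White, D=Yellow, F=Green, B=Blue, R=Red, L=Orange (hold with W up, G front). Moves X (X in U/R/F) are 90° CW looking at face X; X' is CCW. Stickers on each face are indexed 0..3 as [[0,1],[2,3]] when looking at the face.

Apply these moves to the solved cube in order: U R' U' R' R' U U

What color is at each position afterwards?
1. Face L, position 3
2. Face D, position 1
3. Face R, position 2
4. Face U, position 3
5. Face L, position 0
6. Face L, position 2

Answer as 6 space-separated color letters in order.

After move 1 (U): U=WWWW F=RRGG R=BBRR B=OOBB L=GGOO
After move 2 (R'): R=BRBR U=WBWO F=RWGW D=YRYG B=YOYB
After move 3 (U'): U=BOWW F=GGGW R=RWBR B=BRYB L=YOOO
After move 4 (R'): R=WRRB U=BYWB F=GOGW D=YGYW B=GRRB
After move 5 (R'): R=RBWR U=BRWG F=GYGB D=YOYW B=WRGB
After move 6 (U): U=WBGR F=RBGB R=WRWR B=YOGB L=GYOO
After move 7 (U): U=GWRB F=WRGB R=YOWR B=GYGB L=RBOO
Query 1: L[3] = O
Query 2: D[1] = O
Query 3: R[2] = W
Query 4: U[3] = B
Query 5: L[0] = R
Query 6: L[2] = O

Answer: O O W B R O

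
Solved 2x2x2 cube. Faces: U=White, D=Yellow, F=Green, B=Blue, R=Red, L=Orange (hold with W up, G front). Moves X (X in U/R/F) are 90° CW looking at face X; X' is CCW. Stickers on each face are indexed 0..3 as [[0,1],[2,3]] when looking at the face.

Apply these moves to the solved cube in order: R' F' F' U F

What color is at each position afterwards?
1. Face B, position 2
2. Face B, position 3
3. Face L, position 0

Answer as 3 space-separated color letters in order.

Answer: Y B W

Derivation:
After move 1 (R'): R=RRRR U=WBWB F=GWGW D=YGYG B=YBYB
After move 2 (F'): F=WWGG U=WBRR R=GRYR D=OOYG L=OBOW
After move 3 (F'): F=WGWG U=WBGY R=OROR D=BWYG L=OROR
After move 4 (U): U=GWYB F=ORWG R=YBOR B=ORYB L=WGOR
After move 5 (F): F=WOGR U=GWRG R=YBBR D=OYYG L=WBOW
Query 1: B[2] = Y
Query 2: B[3] = B
Query 3: L[0] = W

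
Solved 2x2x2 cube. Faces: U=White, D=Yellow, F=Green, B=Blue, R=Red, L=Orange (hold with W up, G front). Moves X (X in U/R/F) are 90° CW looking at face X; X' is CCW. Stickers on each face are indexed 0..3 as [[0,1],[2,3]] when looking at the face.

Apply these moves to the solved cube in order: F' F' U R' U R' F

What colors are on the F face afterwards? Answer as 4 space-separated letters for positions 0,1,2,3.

After move 1 (F'): F=GGGG U=WWRR R=YRYR D=OOYY L=OWOW
After move 2 (F'): F=GGGG U=WWYY R=OROR D=WWYY L=OROR
After move 3 (U): U=YWYW F=ORGG R=BBOR B=ORBB L=GGOR
After move 4 (R'): R=BRBO U=YBYO F=OWGW D=WRYG B=YRWB
After move 5 (U): U=YYOB F=BRGW R=YRBO B=GGWB L=OWOR
After move 6 (R'): R=ROYB U=YWOG F=BYGB D=WRYW B=GGRB
After move 7 (F): F=GBBY U=YWRW R=OOGB D=YRYW L=OWOR
Query: F face = GBBY

Answer: G B B Y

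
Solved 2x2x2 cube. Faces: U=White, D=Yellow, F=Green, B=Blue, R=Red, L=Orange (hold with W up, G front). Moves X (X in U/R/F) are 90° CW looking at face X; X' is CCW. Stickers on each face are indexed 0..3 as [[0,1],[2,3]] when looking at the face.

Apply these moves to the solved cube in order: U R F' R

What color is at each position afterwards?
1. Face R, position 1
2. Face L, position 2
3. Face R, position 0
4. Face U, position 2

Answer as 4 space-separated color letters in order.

After move 1 (U): U=WWWW F=RRGG R=BBRR B=OOBB L=GGOO
After move 2 (R): R=RBRB U=WRWG F=RYGY D=YBYO B=WOWB
After move 3 (F'): F=YYRG U=WRRR R=BBYB D=GOYO L=GGOW
After move 4 (R): R=YBBB U=WYRG F=YORO D=GWYW B=RORB
Query 1: R[1] = B
Query 2: L[2] = O
Query 3: R[0] = Y
Query 4: U[2] = R

Answer: B O Y R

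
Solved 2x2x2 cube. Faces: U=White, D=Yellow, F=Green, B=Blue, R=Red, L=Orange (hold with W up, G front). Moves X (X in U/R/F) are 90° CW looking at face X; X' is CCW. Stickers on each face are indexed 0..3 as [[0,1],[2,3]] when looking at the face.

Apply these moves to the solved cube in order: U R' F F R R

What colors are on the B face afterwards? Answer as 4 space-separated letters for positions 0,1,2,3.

After move 1 (U): U=WWWW F=RRGG R=BBRR B=OOBB L=GGOO
After move 2 (R'): R=BRBR U=WBWO F=RWGW D=YRYG B=YOYB
After move 3 (F): F=GRWW U=WBOG R=WROR D=BBYG L=GYOR
After move 4 (F): F=WGWR U=WBRY R=ORGR D=OWYG L=GBOB
After move 5 (R): R=GORR U=WGRR F=WWWG D=OYYY B=YOBB
After move 6 (R): R=RGRO U=WWRG F=WYWY D=OBYY B=ROGB
Query: B face = ROGB

Answer: R O G B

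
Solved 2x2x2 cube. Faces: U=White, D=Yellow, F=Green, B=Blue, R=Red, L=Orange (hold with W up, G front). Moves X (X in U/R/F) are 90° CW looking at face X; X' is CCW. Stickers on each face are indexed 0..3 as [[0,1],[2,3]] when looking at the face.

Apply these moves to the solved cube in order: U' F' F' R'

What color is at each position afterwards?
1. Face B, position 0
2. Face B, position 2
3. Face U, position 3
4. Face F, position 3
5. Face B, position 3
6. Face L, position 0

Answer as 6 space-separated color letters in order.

After move 1 (U'): U=WWWW F=OOGG R=GGRR B=RRBB L=BBOO
After move 2 (F'): F=OGOG U=WWGR R=YGYR D=BOYY L=BWOW
After move 3 (F'): F=GGOO U=WWYY R=OGBR D=WWYY L=BROG
After move 4 (R'): R=GROB U=WBYR F=GWOY D=WGYO B=YRWB
Query 1: B[0] = Y
Query 2: B[2] = W
Query 3: U[3] = R
Query 4: F[3] = Y
Query 5: B[3] = B
Query 6: L[0] = B

Answer: Y W R Y B B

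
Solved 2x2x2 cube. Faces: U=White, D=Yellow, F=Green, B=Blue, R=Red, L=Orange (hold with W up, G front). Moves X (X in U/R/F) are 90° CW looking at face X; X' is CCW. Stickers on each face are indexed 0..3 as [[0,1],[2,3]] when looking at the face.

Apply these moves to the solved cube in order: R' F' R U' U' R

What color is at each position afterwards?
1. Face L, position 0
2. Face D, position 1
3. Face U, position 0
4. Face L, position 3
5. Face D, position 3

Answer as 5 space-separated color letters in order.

After move 1 (R'): R=RRRR U=WBWB F=GWGW D=YGYG B=YBYB
After move 2 (F'): F=WWGG U=WBRR R=GRYR D=OOYG L=OBOW
After move 3 (R): R=YGRR U=WWRG F=WOGG D=OYYY B=RBBB
After move 4 (U'): U=WGWR F=OBGG R=WORR B=YGBB L=RBOW
After move 5 (U'): U=GRWW F=RBGG R=OBRR B=WOBB L=YGOW
After move 6 (R): R=RORB U=GBWG F=RYGY D=OBYW B=WORB
Query 1: L[0] = Y
Query 2: D[1] = B
Query 3: U[0] = G
Query 4: L[3] = W
Query 5: D[3] = W

Answer: Y B G W W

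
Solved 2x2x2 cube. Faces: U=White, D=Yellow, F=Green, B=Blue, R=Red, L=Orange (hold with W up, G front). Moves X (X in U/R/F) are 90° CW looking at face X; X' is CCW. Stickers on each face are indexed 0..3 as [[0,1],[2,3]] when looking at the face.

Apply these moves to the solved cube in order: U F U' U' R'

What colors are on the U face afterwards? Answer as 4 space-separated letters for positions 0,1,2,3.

After move 1 (U): U=WWWW F=RRGG R=BBRR B=OOBB L=GGOO
After move 2 (F): F=GRGR U=WWOG R=WBWR D=RBYY L=GYOY
After move 3 (U'): U=WGWO F=GYGR R=GRWR B=WBBB L=OOOY
After move 4 (U'): U=GOWW F=OOGR R=GYWR B=GRBB L=WBOY
After move 5 (R'): R=YRGW U=GBWG F=OOGW D=ROYR B=YRBB
Query: U face = GBWG

Answer: G B W G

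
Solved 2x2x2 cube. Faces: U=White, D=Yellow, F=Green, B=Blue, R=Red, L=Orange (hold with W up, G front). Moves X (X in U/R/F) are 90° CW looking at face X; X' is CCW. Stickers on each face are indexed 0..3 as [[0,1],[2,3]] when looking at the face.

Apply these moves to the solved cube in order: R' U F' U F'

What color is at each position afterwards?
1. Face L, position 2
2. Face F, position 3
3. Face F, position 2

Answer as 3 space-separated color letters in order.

After move 1 (R'): R=RRRR U=WBWB F=GWGW D=YGYG B=YBYB
After move 2 (U): U=WWBB F=RRGW R=YBRR B=OOYB L=GWOO
After move 3 (F'): F=RWRG U=WWYR R=GBYR D=WOYG L=GBOB
After move 4 (U): U=YWRW F=GBRG R=OOYR B=GBYB L=RWOB
After move 5 (F'): F=BGGR U=YWOY R=OOWR D=WBYG L=RWOR
Query 1: L[2] = O
Query 2: F[3] = R
Query 3: F[2] = G

Answer: O R G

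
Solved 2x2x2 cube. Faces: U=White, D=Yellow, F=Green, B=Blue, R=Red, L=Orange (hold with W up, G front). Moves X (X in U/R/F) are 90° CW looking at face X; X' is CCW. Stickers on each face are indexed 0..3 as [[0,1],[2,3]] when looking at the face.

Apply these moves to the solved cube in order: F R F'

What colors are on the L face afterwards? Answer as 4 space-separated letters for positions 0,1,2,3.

After move 1 (F): F=GGGG U=WWOO R=WRWR D=RRYY L=OYOY
After move 2 (R): R=WWRR U=WGOG F=GRGY D=RBYB B=OBWB
After move 3 (F'): F=RYGG U=WGWR R=BWRR D=YYYB L=OGOO
Query: L face = OGOO

Answer: O G O O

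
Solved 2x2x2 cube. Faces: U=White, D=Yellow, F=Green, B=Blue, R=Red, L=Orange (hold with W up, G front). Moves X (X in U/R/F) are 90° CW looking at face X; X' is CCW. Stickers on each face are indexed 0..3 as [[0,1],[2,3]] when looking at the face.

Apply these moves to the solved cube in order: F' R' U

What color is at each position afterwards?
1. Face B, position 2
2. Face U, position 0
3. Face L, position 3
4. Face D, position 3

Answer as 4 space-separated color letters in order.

Answer: O R W G

Derivation:
After move 1 (F'): F=GGGG U=WWRR R=YRYR D=OOYY L=OWOW
After move 2 (R'): R=RRYY U=WBRB F=GWGR D=OGYG B=YBOB
After move 3 (U): U=RWBB F=RRGR R=YBYY B=OWOB L=GWOW
Query 1: B[2] = O
Query 2: U[0] = R
Query 3: L[3] = W
Query 4: D[3] = G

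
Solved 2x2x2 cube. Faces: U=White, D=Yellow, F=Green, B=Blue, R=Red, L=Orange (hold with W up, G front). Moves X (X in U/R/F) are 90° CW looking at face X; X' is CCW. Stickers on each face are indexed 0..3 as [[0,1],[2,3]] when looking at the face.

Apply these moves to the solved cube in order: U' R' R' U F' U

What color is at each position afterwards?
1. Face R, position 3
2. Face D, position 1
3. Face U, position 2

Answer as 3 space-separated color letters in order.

After move 1 (U'): U=WWWW F=OOGG R=GGRR B=RRBB L=BBOO
After move 2 (R'): R=GRGR U=WBWR F=OWGW D=YOYG B=YRYB
After move 3 (R'): R=RRGG U=WYWY F=OBGR D=YWYW B=GROB
After move 4 (U): U=WWYY F=RRGR R=GRGG B=BBOB L=OBOO
After move 5 (F'): F=RRRG U=WWGG R=WRYG D=BOYW L=OYOY
After move 6 (U): U=GWGW F=WRRG R=BBYG B=OYOB L=RROY
Query 1: R[3] = G
Query 2: D[1] = O
Query 3: U[2] = G

Answer: G O G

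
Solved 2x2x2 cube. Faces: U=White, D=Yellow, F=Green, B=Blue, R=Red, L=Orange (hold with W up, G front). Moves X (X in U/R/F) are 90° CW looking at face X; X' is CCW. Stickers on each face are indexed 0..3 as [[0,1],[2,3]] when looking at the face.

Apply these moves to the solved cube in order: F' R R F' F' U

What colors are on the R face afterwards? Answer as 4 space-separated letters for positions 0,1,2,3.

After move 1 (F'): F=GGGG U=WWRR R=YRYR D=OOYY L=OWOW
After move 2 (R): R=YYRR U=WGRG F=GOGY D=OBYB B=RBWB
After move 3 (R): R=RYRY U=WORY F=GBGB D=OWYR B=GBGB
After move 4 (F'): F=BBGG U=WORR R=WYOY D=WWYR L=OYOR
After move 5 (F'): F=BGBG U=WOWO R=WYWY D=YRYR L=OROR
After move 6 (U): U=WWOO F=WYBG R=GBWY B=ORGB L=BGOR
Query: R face = GBWY

Answer: G B W Y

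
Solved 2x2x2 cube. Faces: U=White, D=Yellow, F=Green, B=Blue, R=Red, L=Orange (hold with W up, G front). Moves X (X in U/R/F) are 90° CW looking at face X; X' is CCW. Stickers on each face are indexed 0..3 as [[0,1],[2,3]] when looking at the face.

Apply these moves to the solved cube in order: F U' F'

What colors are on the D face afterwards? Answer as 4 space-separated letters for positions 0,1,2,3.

After move 1 (F): F=GGGG U=WWOO R=WRWR D=RRYY L=OYOY
After move 2 (U'): U=WOWO F=OYGG R=GGWR B=WRBB L=BBOY
After move 3 (F'): F=YGOG U=WOGW R=RGRR D=BYYY L=BOOW
Query: D face = BYYY

Answer: B Y Y Y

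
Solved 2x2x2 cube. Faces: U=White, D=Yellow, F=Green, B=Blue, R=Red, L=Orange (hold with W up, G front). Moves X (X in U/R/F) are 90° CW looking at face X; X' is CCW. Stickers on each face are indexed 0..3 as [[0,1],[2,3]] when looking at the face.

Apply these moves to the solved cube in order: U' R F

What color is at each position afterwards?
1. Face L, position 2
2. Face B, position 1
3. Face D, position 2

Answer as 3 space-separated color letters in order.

Answer: O R Y

Derivation:
After move 1 (U'): U=WWWW F=OOGG R=GGRR B=RRBB L=BBOO
After move 2 (R): R=RGRG U=WOWG F=OYGY D=YBYR B=WRWB
After move 3 (F): F=GOYY U=WOOB R=WGGG D=RRYR L=BYOB
Query 1: L[2] = O
Query 2: B[1] = R
Query 3: D[2] = Y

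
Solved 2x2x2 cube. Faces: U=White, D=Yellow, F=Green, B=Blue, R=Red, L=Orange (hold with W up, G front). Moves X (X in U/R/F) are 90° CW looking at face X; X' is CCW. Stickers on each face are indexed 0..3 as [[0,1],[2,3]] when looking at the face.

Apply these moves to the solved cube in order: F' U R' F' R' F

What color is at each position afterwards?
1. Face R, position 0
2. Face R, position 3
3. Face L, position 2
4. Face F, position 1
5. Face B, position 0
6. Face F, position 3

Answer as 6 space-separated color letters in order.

Answer: B O O W G B

Derivation:
After move 1 (F'): F=GGGG U=WWRR R=YRYR D=OOYY L=OWOW
After move 2 (U): U=RWRW F=YRGG R=BBYR B=OWBB L=GGOW
After move 3 (R'): R=BRBY U=RBRO F=YWGW D=ORYG B=YWOB
After move 4 (F'): F=WWYG U=RBBB R=RROY D=GWYG L=GOOR
After move 5 (R'): R=RYRO U=ROBY F=WBYB D=GWYG B=GWWB
After move 6 (F): F=YWBB U=RORO R=BYYO D=RRYG L=GGOW
Query 1: R[0] = B
Query 2: R[3] = O
Query 3: L[2] = O
Query 4: F[1] = W
Query 5: B[0] = G
Query 6: F[3] = B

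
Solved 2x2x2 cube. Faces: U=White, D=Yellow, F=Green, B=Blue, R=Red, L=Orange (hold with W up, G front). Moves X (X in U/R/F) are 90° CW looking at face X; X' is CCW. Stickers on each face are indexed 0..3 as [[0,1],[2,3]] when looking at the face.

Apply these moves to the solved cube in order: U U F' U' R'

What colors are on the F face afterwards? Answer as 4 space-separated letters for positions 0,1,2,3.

Answer: R R B O

Derivation:
After move 1 (U): U=WWWW F=RRGG R=BBRR B=OOBB L=GGOO
After move 2 (U): U=WWWW F=BBGG R=OORR B=GGBB L=RROO
After move 3 (F'): F=BGBG U=WWOR R=YOYR D=ROYY L=RWOW
After move 4 (U'): U=WRWO F=RWBG R=BGYR B=YOBB L=GGOW
After move 5 (R'): R=GRBY U=WBWY F=RRBO D=RWYG B=YOOB
Query: F face = RRBO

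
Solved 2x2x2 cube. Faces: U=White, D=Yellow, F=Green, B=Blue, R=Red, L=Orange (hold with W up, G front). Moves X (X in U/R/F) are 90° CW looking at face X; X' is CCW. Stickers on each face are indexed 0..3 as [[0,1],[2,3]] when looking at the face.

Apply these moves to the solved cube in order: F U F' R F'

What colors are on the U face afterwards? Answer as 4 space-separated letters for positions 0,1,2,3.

After move 1 (F): F=GGGG U=WWOO R=WRWR D=RRYY L=OYOY
After move 2 (U): U=OWOW F=WRGG R=BBWR B=OYBB L=GGOY
After move 3 (F'): F=RGWG U=OWBW R=RBRR D=GYYY L=GWOO
After move 4 (R): R=RRRB U=OGBG F=RYWY D=GBYO B=WYWB
After move 5 (F'): F=YYRW U=OGRR R=BRGB D=WOYO L=GGOB
Query: U face = OGRR

Answer: O G R R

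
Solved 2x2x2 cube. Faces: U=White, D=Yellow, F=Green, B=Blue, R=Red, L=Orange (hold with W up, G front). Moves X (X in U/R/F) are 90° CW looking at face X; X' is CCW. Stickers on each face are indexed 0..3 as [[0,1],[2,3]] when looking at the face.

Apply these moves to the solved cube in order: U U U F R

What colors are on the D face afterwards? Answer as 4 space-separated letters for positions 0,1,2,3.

Answer: R B Y R

Derivation:
After move 1 (U): U=WWWW F=RRGG R=BBRR B=OOBB L=GGOO
After move 2 (U): U=WWWW F=BBGG R=OORR B=GGBB L=RROO
After move 3 (U): U=WWWW F=OOGG R=GGRR B=RRBB L=BBOO
After move 4 (F): F=GOGO U=WWOB R=WGWR D=RGYY L=BYOY
After move 5 (R): R=WWRG U=WOOO F=GGGY D=RBYR B=BRWB
Query: D face = RBYR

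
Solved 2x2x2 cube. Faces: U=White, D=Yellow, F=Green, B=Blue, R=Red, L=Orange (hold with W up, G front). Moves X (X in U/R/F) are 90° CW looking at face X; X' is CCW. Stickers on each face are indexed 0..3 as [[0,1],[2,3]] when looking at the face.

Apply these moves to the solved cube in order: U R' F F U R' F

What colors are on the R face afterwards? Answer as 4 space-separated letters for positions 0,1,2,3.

After move 1 (U): U=WWWW F=RRGG R=BBRR B=OOBB L=GGOO
After move 2 (R'): R=BRBR U=WBWO F=RWGW D=YRYG B=YOYB
After move 3 (F): F=GRWW U=WBOG R=WROR D=BBYG L=GYOR
After move 4 (F): F=WGWR U=WBRY R=ORGR D=OWYG L=GBOB
After move 5 (U): U=RWYB F=ORWR R=YOGR B=GBYB L=WGOB
After move 6 (R'): R=ORYG U=RYYG F=OWWB D=ORYR B=GBWB
After move 7 (F): F=WOBW U=RYBG R=YRGG D=YOYR L=WOOR
Query: R face = YRGG

Answer: Y R G G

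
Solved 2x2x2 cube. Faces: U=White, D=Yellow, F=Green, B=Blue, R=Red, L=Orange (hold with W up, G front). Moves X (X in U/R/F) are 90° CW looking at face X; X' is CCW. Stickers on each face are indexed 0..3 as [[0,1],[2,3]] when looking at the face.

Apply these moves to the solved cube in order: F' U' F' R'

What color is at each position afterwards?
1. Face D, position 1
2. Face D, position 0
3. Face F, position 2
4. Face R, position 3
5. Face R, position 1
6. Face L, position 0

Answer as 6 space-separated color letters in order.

After move 1 (F'): F=GGGG U=WWRR R=YRYR D=OOYY L=OWOW
After move 2 (U'): U=WRWR F=OWGG R=GGYR B=YRBB L=BBOW
After move 3 (F'): F=WGOG U=WRGY R=OGOR D=BWYY L=BROW
After move 4 (R'): R=GROO U=WBGY F=WROY D=BGYG B=YRWB
Query 1: D[1] = G
Query 2: D[0] = B
Query 3: F[2] = O
Query 4: R[3] = O
Query 5: R[1] = R
Query 6: L[0] = B

Answer: G B O O R B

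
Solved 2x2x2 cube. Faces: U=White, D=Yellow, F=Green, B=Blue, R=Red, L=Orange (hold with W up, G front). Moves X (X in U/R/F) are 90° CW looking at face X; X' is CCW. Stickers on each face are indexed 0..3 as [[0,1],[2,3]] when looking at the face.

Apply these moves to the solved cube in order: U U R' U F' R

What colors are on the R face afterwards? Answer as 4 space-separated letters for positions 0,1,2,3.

After move 1 (U): U=WWWW F=RRGG R=BBRR B=OOBB L=GGOO
After move 2 (U): U=WWWW F=BBGG R=OORR B=GGBB L=RROO
After move 3 (R'): R=OROR U=WBWG F=BWGW D=YBYG B=YGYB
After move 4 (U): U=WWGB F=ORGW R=YGOR B=RRYB L=BWOO
After move 5 (F'): F=RWOG U=WWYO R=BGYR D=WOYG L=BBOG
After move 6 (R): R=YBRG U=WWYG F=ROOG D=WYYR B=ORWB
Query: R face = YBRG

Answer: Y B R G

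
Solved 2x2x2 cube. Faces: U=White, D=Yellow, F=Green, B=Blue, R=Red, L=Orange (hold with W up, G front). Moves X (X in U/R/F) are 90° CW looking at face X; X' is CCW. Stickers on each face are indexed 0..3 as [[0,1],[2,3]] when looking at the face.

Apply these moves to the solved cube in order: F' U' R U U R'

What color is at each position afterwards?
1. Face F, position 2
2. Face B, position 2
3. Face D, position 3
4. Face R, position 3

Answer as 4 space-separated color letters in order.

Answer: G B Y R

Derivation:
After move 1 (F'): F=GGGG U=WWRR R=YRYR D=OOYY L=OWOW
After move 2 (U'): U=WRWR F=OWGG R=GGYR B=YRBB L=BBOW
After move 3 (R): R=YGRG U=WWWG F=OOGY D=OBYY B=RRRB
After move 4 (U): U=WWGW F=YGGY R=RRRG B=BBRB L=OOOW
After move 5 (U): U=GWWW F=RRGY R=BBRG B=OORB L=YGOW
After move 6 (R'): R=BGBR U=GRWO F=RWGW D=ORYY B=YOBB
Query 1: F[2] = G
Query 2: B[2] = B
Query 3: D[3] = Y
Query 4: R[3] = R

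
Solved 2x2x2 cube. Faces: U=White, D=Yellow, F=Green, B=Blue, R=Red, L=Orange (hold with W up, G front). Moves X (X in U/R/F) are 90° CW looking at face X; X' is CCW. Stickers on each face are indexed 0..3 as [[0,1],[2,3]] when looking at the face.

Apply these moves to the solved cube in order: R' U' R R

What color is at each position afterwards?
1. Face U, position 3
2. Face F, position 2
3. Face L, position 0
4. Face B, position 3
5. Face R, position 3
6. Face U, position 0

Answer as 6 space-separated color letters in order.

After move 1 (R'): R=RRRR U=WBWB F=GWGW D=YGYG B=YBYB
After move 2 (U'): U=BBWW F=OOGW R=GWRR B=RRYB L=YBOO
After move 3 (R): R=RGRW U=BOWW F=OGGG D=YYYR B=WRBB
After move 4 (R): R=RRWG U=BGWG F=OYGR D=YBYW B=WROB
Query 1: U[3] = G
Query 2: F[2] = G
Query 3: L[0] = Y
Query 4: B[3] = B
Query 5: R[3] = G
Query 6: U[0] = B

Answer: G G Y B G B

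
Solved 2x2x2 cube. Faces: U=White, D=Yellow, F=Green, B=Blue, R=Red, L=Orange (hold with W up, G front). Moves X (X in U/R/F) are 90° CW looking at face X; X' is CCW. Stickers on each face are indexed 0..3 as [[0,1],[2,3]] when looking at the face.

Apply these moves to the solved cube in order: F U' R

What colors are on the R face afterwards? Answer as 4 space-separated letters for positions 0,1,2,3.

After move 1 (F): F=GGGG U=WWOO R=WRWR D=RRYY L=OYOY
After move 2 (U'): U=WOWO F=OYGG R=GGWR B=WRBB L=BBOY
After move 3 (R): R=WGRG U=WYWG F=ORGY D=RBYW B=OROB
Query: R face = WGRG

Answer: W G R G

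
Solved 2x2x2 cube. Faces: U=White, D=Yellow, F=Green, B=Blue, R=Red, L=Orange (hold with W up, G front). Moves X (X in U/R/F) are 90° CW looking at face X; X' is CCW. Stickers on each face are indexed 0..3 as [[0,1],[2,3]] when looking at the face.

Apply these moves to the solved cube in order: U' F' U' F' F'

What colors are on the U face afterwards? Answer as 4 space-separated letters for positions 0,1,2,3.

Answer: W R O B

Derivation:
After move 1 (U'): U=WWWW F=OOGG R=GGRR B=RRBB L=BBOO
After move 2 (F'): F=OGOG U=WWGR R=YGYR D=BOYY L=BWOW
After move 3 (U'): U=WRWG F=BWOG R=OGYR B=YGBB L=RROW
After move 4 (F'): F=WGBO U=WROY R=OGBR D=RWYY L=RGOW
After move 5 (F'): F=GOWB U=WROB R=WGRR D=GWYY L=RYOO
Query: U face = WROB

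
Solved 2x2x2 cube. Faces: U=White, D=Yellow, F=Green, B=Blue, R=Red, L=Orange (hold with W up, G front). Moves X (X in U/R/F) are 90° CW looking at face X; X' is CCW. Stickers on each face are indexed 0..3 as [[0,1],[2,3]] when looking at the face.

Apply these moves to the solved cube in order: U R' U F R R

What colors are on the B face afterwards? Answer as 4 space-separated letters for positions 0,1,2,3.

After move 1 (U): U=WWWW F=RRGG R=BBRR B=OOBB L=GGOO
After move 2 (R'): R=BRBR U=WBWO F=RWGW D=YRYG B=YOYB
After move 3 (U): U=WWOB F=BRGW R=YOBR B=GGYB L=RWOO
After move 4 (F): F=GBWR U=WWOW R=OOBR D=BYYG L=RYOR
After move 5 (R): R=BORO U=WBOR F=GYWG D=BYYG B=WGWB
After move 6 (R): R=RBOO U=WYOG F=GYWG D=BWYW B=RGBB
Query: B face = RGBB

Answer: R G B B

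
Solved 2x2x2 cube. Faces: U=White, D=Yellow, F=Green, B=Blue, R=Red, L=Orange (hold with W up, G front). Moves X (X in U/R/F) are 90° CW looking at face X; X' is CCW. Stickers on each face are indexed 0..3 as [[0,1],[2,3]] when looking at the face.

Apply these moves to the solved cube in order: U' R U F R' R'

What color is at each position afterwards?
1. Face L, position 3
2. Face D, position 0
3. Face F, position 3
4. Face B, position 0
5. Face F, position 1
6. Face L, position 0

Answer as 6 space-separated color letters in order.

Answer: B R B G W O

Derivation:
After move 1 (U'): U=WWWW F=OOGG R=GGRR B=RRBB L=BBOO
After move 2 (R): R=RGRG U=WOWG F=OYGY D=YBYR B=WRWB
After move 3 (U): U=WWGO F=RGGY R=WRRG B=BBWB L=OYOO
After move 4 (F): F=GRYG U=WWOY R=GROG D=RWYR L=OYOB
After move 5 (R'): R=RGGO U=WWOB F=GWYY D=RRYG B=RBWB
After move 6 (R'): R=GORG U=WWOR F=GWYB D=RWYY B=GBRB
Query 1: L[3] = B
Query 2: D[0] = R
Query 3: F[3] = B
Query 4: B[0] = G
Query 5: F[1] = W
Query 6: L[0] = O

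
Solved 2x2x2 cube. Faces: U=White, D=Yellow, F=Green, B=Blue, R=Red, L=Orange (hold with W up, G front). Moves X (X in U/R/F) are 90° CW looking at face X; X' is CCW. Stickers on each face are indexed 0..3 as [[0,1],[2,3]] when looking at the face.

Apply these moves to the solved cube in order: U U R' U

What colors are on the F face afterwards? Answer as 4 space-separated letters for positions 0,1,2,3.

After move 1 (U): U=WWWW F=RRGG R=BBRR B=OOBB L=GGOO
After move 2 (U): U=WWWW F=BBGG R=OORR B=GGBB L=RROO
After move 3 (R'): R=OROR U=WBWG F=BWGW D=YBYG B=YGYB
After move 4 (U): U=WWGB F=ORGW R=YGOR B=RRYB L=BWOO
Query: F face = ORGW

Answer: O R G W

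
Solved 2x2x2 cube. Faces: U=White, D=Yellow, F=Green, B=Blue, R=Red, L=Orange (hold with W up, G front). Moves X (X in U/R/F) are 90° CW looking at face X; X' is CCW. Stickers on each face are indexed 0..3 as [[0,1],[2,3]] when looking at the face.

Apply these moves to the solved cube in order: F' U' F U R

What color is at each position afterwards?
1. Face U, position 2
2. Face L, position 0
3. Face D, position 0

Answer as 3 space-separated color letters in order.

After move 1 (F'): F=GGGG U=WWRR R=YRYR D=OOYY L=OWOW
After move 2 (U'): U=WRWR F=OWGG R=GGYR B=YRBB L=BBOW
After move 3 (F): F=GOGW U=WRWB R=WGRR D=YGYY L=BOOO
After move 4 (U): U=WWBR F=WGGW R=YRRR B=BOBB L=GOOO
After move 5 (R): R=RYRR U=WGBW F=WGGY D=YBYB B=ROWB
Query 1: U[2] = B
Query 2: L[0] = G
Query 3: D[0] = Y

Answer: B G Y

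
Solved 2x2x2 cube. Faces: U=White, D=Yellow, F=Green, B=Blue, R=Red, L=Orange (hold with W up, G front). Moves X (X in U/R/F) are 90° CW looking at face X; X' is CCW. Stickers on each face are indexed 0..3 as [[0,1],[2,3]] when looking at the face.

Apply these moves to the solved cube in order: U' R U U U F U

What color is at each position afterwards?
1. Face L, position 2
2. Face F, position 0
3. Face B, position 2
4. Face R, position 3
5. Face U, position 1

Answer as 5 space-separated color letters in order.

Answer: O W W G O

Derivation:
After move 1 (U'): U=WWWW F=OOGG R=GGRR B=RRBB L=BBOO
After move 2 (R): R=RGRG U=WOWG F=OYGY D=YBYR B=WRWB
After move 3 (U): U=WWGO F=RGGY R=WRRG B=BBWB L=OYOO
After move 4 (U): U=GWOW F=WRGY R=BBRG B=OYWB L=RGOO
After move 5 (U): U=OGWW F=BBGY R=OYRG B=RGWB L=WROO
After move 6 (F): F=GBYB U=OGOR R=WYWG D=ROYR L=WYOB
After move 7 (U): U=OORG F=WYYB R=RGWG B=WYWB L=GBOB
Query 1: L[2] = O
Query 2: F[0] = W
Query 3: B[2] = W
Query 4: R[3] = G
Query 5: U[1] = O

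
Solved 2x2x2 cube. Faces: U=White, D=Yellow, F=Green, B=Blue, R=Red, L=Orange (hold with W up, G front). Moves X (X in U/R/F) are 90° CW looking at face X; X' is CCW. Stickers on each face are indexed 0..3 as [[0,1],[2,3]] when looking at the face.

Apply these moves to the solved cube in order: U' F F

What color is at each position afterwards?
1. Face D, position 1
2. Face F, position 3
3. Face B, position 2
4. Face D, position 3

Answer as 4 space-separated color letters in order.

Answer: W O B Y

Derivation:
After move 1 (U'): U=WWWW F=OOGG R=GGRR B=RRBB L=BBOO
After move 2 (F): F=GOGO U=WWOB R=WGWR D=RGYY L=BYOY
After move 3 (F): F=GGOO U=WWYY R=OGBR D=WWYY L=BROG
Query 1: D[1] = W
Query 2: F[3] = O
Query 3: B[2] = B
Query 4: D[3] = Y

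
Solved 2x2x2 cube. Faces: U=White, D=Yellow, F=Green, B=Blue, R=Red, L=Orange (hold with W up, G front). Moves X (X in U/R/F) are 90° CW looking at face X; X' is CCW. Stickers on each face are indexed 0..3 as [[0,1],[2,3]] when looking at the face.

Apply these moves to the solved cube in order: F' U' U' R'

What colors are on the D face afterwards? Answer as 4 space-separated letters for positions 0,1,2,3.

Answer: O B Y G

Derivation:
After move 1 (F'): F=GGGG U=WWRR R=YRYR D=OOYY L=OWOW
After move 2 (U'): U=WRWR F=OWGG R=GGYR B=YRBB L=BBOW
After move 3 (U'): U=RRWW F=BBGG R=OWYR B=GGBB L=YROW
After move 4 (R'): R=WROY U=RBWG F=BRGW D=OBYG B=YGOB
Query: D face = OBYG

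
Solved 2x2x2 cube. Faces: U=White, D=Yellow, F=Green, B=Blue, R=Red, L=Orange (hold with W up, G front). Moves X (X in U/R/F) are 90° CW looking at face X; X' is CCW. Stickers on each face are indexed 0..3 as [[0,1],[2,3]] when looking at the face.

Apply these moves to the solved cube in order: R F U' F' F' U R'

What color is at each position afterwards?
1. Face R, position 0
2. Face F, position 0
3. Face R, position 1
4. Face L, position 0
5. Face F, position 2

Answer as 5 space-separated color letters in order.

Answer: R B R Y Y

Derivation:
After move 1 (R): R=RRRR U=WGWG F=GYGY D=YBYB B=WBWB
After move 2 (F): F=GGYY U=WGOO R=WRGR D=RRYB L=OYOB
After move 3 (U'): U=GOWO F=OYYY R=GGGR B=WRWB L=WBOB
After move 4 (F'): F=YYOY U=GOGG R=RGRR D=BBYB L=WOOW
After move 5 (F'): F=YYYO U=GORR R=BGBR D=OWYB L=WGOG
After move 6 (U): U=RGRO F=BGYO R=WRBR B=WGWB L=YYOG
After move 7 (R'): R=RRWB U=RWRW F=BGYO D=OGYO B=BGWB
Query 1: R[0] = R
Query 2: F[0] = B
Query 3: R[1] = R
Query 4: L[0] = Y
Query 5: F[2] = Y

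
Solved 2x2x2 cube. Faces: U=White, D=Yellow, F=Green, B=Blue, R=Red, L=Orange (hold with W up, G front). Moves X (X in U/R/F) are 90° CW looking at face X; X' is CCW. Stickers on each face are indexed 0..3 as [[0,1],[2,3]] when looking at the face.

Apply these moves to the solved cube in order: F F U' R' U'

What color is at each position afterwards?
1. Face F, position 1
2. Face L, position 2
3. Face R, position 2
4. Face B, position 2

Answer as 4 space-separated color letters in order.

After move 1 (F): F=GGGG U=WWOO R=WRWR D=RRYY L=OYOY
After move 2 (F): F=GGGG U=WWYY R=OROR D=WWYY L=OROR
After move 3 (U'): U=WYWY F=ORGG R=GGOR B=ORBB L=BBOR
After move 4 (R'): R=GRGO U=WBWO F=OYGY D=WRYG B=YRWB
After move 5 (U'): U=BOWW F=BBGY R=OYGO B=GRWB L=YROR
Query 1: F[1] = B
Query 2: L[2] = O
Query 3: R[2] = G
Query 4: B[2] = W

Answer: B O G W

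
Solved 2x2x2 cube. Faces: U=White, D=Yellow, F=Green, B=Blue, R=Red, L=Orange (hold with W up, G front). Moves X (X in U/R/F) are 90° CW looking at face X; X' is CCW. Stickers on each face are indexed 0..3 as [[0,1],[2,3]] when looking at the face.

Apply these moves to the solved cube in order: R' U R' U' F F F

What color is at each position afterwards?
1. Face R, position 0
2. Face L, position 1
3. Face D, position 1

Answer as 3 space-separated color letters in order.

After move 1 (R'): R=RRRR U=WBWB F=GWGW D=YGYG B=YBYB
After move 2 (U): U=WWBB F=RRGW R=YBRR B=OOYB L=GWOO
After move 3 (R'): R=BRYR U=WYBO F=RWGB D=YRYW B=GOGB
After move 4 (U'): U=YOWB F=GWGB R=RWYR B=BRGB L=GOOO
After move 5 (F): F=GGBW U=YOOO R=WWBR D=YRYW L=GYOR
After move 6 (F): F=BGWG U=YORY R=OWOR D=BWYW L=GYOR
After move 7 (F): F=WBGG U=YORY R=RWYR D=OOYW L=GBOW
Query 1: R[0] = R
Query 2: L[1] = B
Query 3: D[1] = O

Answer: R B O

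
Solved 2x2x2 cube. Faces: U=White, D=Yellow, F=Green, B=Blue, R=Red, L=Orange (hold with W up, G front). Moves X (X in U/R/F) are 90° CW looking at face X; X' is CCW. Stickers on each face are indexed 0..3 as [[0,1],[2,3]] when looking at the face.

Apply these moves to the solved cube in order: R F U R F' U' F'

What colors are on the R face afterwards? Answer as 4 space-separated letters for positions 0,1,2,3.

Answer: B B G B

Derivation:
After move 1 (R): R=RRRR U=WGWG F=GYGY D=YBYB B=WBWB
After move 2 (F): F=GGYY U=WGOO R=WRGR D=RRYB L=OYOB
After move 3 (U): U=OWOG F=WRYY R=WBGR B=OYWB L=GGOB
After move 4 (R): R=GWRB U=OROY F=WRYB D=RWYO B=GYWB
After move 5 (F'): F=RBWY U=ORGR R=WWRB D=GBYO L=GYOO
After move 6 (U'): U=RROG F=GYWY R=RBRB B=WWWB L=GYOO
After move 7 (F'): F=YYGW U=RRRR R=BBGB D=YOYO L=GGOO
Query: R face = BBGB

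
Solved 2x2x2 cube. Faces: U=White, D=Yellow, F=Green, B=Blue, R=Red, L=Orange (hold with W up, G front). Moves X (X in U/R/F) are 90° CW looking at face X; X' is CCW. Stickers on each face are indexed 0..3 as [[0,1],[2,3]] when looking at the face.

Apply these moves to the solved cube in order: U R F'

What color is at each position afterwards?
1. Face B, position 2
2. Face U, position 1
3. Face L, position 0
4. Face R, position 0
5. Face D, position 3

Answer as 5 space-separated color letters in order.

Answer: W R G B O

Derivation:
After move 1 (U): U=WWWW F=RRGG R=BBRR B=OOBB L=GGOO
After move 2 (R): R=RBRB U=WRWG F=RYGY D=YBYO B=WOWB
After move 3 (F'): F=YYRG U=WRRR R=BBYB D=GOYO L=GGOW
Query 1: B[2] = W
Query 2: U[1] = R
Query 3: L[0] = G
Query 4: R[0] = B
Query 5: D[3] = O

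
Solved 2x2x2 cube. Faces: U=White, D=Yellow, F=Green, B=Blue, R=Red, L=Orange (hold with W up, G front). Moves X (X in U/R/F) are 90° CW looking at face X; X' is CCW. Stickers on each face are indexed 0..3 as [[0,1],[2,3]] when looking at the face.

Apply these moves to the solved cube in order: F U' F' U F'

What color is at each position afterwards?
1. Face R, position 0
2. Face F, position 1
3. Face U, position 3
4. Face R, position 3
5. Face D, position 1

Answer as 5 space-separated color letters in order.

Answer: Y G R R W

Derivation:
After move 1 (F): F=GGGG U=WWOO R=WRWR D=RRYY L=OYOY
After move 2 (U'): U=WOWO F=OYGG R=GGWR B=WRBB L=BBOY
After move 3 (F'): F=YGOG U=WOGW R=RGRR D=BYYY L=BOOW
After move 4 (U): U=GWWO F=RGOG R=WRRR B=BOBB L=YGOW
After move 5 (F'): F=GGRO U=GWWR R=YRBR D=GWYY L=YOOW
Query 1: R[0] = Y
Query 2: F[1] = G
Query 3: U[3] = R
Query 4: R[3] = R
Query 5: D[1] = W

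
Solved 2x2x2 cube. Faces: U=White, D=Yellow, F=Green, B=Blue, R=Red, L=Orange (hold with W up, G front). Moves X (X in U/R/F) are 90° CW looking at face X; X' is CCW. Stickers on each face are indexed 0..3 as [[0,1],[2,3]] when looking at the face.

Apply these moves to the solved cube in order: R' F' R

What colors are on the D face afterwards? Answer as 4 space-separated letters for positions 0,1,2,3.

After move 1 (R'): R=RRRR U=WBWB F=GWGW D=YGYG B=YBYB
After move 2 (F'): F=WWGG U=WBRR R=GRYR D=OOYG L=OBOW
After move 3 (R): R=YGRR U=WWRG F=WOGG D=OYYY B=RBBB
Query: D face = OYYY

Answer: O Y Y Y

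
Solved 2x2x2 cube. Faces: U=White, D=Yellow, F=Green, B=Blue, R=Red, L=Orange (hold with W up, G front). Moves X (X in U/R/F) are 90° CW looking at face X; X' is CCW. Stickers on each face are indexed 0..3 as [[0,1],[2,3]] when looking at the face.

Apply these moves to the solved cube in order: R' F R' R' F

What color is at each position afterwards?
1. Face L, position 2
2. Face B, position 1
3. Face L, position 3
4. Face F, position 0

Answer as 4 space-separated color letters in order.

After move 1 (R'): R=RRRR U=WBWB F=GWGW D=YGYG B=YBYB
After move 2 (F): F=GGWW U=WBOO R=WRBR D=RRYG L=OYOG
After move 3 (R'): R=RRWB U=WYOY F=GBWO D=RGYW B=GBRB
After move 4 (R'): R=RBRW U=WROG F=GYWY D=RBYO B=WBGB
After move 5 (F): F=WGYY U=WRGY R=OBGW D=RRYO L=OROB
Query 1: L[2] = O
Query 2: B[1] = B
Query 3: L[3] = B
Query 4: F[0] = W

Answer: O B B W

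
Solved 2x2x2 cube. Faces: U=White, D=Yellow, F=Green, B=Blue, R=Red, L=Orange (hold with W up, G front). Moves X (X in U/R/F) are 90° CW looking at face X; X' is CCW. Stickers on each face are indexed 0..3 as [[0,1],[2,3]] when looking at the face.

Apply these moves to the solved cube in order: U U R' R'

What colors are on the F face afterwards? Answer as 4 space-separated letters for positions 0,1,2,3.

Answer: B B G G

Derivation:
After move 1 (U): U=WWWW F=RRGG R=BBRR B=OOBB L=GGOO
After move 2 (U): U=WWWW F=BBGG R=OORR B=GGBB L=RROO
After move 3 (R'): R=OROR U=WBWG F=BWGW D=YBYG B=YGYB
After move 4 (R'): R=RROO U=WYWY F=BBGG D=YWYW B=GGBB
Query: F face = BBGG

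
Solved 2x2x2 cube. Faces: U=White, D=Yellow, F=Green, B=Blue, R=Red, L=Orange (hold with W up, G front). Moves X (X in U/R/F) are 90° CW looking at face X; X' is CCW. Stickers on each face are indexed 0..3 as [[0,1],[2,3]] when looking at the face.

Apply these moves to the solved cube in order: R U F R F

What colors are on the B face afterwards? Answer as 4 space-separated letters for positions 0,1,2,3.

Answer: Y O W B

Derivation:
After move 1 (R): R=RRRR U=WGWG F=GYGY D=YBYB B=WBWB
After move 2 (U): U=WWGG F=RRGY R=WBRR B=OOWB L=GYOO
After move 3 (F): F=GRYR U=WWOY R=GBGR D=RWYB L=GYOB
After move 4 (R): R=GGRB U=WROR F=GWYB D=RWYO B=YOWB
After move 5 (F): F=YGBW U=WRBY R=OGRB D=RGYO L=GROW
Query: B face = YOWB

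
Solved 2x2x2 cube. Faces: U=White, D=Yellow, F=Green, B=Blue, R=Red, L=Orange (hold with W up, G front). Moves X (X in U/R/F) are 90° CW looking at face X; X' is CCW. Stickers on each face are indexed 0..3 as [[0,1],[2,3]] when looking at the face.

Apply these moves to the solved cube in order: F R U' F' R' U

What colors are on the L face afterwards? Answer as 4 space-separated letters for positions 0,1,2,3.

Answer: Y G O W

Derivation:
After move 1 (F): F=GGGG U=WWOO R=WRWR D=RRYY L=OYOY
After move 2 (R): R=WWRR U=WGOG F=GRGY D=RBYB B=OBWB
After move 3 (U'): U=GGWO F=OYGY R=GRRR B=WWWB L=OBOY
After move 4 (F'): F=YYOG U=GGGR R=BRRR D=BYYB L=OOOW
After move 5 (R'): R=RRBR U=GWGW F=YGOR D=BYYG B=BWYB
After move 6 (U): U=GGWW F=RROR R=BWBR B=OOYB L=YGOW
Query: L face = YGOW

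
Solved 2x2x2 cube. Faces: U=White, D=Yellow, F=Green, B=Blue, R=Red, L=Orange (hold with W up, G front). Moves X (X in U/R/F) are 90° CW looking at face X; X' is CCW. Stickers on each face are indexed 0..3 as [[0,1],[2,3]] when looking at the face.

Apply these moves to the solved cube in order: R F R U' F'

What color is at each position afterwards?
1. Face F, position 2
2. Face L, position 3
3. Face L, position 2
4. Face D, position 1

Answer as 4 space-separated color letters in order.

Answer: O W O B

Derivation:
After move 1 (R): R=RRRR U=WGWG F=GYGY D=YBYB B=WBWB
After move 2 (F): F=GGYY U=WGOO R=WRGR D=RRYB L=OYOB
After move 3 (R): R=GWRR U=WGOY F=GRYB D=RWYW B=OBGB
After move 4 (U'): U=GYWO F=OYYB R=GRRR B=GWGB L=OBOB
After move 5 (F'): F=YBOY U=GYGR R=WRRR D=BBYW L=OOOW
Query 1: F[2] = O
Query 2: L[3] = W
Query 3: L[2] = O
Query 4: D[1] = B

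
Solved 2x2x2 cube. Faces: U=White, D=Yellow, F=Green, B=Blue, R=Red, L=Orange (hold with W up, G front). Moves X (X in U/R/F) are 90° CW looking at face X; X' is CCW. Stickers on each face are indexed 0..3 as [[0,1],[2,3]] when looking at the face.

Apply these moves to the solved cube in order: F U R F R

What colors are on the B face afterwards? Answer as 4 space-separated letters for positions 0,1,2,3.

Answer: G Y R B

Derivation:
After move 1 (F): F=GGGG U=WWOO R=WRWR D=RRYY L=OYOY
After move 2 (U): U=OWOW F=WRGG R=BBWR B=OYBB L=GGOY
After move 3 (R): R=WBRB U=OROG F=WRGY D=RBYO B=WYWB
After move 4 (F): F=GWYR U=ORYG R=OBGB D=RWYO L=GROB
After move 5 (R): R=GOBB U=OWYR F=GWYO D=RWYW B=GYRB
Query: B face = GYRB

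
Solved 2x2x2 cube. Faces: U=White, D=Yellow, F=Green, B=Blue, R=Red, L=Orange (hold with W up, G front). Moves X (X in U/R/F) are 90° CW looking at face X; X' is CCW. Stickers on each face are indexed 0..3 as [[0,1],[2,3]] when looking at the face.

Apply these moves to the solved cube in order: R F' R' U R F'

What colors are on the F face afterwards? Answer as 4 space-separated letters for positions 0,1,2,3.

Answer: Y G R G

Derivation:
After move 1 (R): R=RRRR U=WGWG F=GYGY D=YBYB B=WBWB
After move 2 (F'): F=YYGG U=WGRR R=BRYR D=OOYB L=OGOW
After move 3 (R'): R=RRBY U=WWRW F=YGGR D=OYYG B=BBOB
After move 4 (U): U=RWWW F=RRGR R=BBBY B=OGOB L=YGOW
After move 5 (R): R=BBYB U=RRWR F=RYGG D=OOYO B=WGWB
After move 6 (F'): F=YGRG U=RRBY R=OBOB D=GWYO L=YROW
Query: F face = YGRG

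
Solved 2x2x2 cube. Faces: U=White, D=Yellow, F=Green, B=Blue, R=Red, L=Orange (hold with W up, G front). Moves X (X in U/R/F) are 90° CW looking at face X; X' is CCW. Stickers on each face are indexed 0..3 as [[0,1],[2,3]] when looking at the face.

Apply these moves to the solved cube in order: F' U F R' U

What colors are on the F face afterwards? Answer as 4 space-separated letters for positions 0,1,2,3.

After move 1 (F'): F=GGGG U=WWRR R=YRYR D=OOYY L=OWOW
After move 2 (U): U=RWRW F=YRGG R=BBYR B=OWBB L=GGOW
After move 3 (F): F=GYGR U=RWWG R=RBWR D=YBYY L=GOOO
After move 4 (R'): R=BRRW U=RBWO F=GWGG D=YYYR B=YWBB
After move 5 (U): U=WROB F=BRGG R=YWRW B=GOBB L=GWOO
Query: F face = BRGG

Answer: B R G G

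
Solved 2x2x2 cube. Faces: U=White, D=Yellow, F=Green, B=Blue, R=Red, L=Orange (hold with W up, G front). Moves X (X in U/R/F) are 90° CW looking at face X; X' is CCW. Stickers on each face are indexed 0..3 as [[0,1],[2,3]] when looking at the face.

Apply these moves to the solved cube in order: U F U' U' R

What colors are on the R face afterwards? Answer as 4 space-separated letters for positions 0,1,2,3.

After move 1 (U): U=WWWW F=RRGG R=BBRR B=OOBB L=GGOO
After move 2 (F): F=GRGR U=WWOG R=WBWR D=RBYY L=GYOY
After move 3 (U'): U=WGWO F=GYGR R=GRWR B=WBBB L=OOOY
After move 4 (U'): U=GOWW F=OOGR R=GYWR B=GRBB L=WBOY
After move 5 (R): R=WGRY U=GOWR F=OBGY D=RBYG B=WROB
Query: R face = WGRY

Answer: W G R Y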